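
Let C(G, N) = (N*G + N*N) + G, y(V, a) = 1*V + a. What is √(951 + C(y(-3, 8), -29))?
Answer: 2*√413 ≈ 40.645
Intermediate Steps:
y(V, a) = V + a
C(G, N) = G + N² + G*N (C(G, N) = (G*N + N²) + G = (N² + G*N) + G = G + N² + G*N)
√(951 + C(y(-3, 8), -29)) = √(951 + ((-3 + 8) + (-29)² + (-3 + 8)*(-29))) = √(951 + (5 + 841 + 5*(-29))) = √(951 + (5 + 841 - 145)) = √(951 + 701) = √1652 = 2*√413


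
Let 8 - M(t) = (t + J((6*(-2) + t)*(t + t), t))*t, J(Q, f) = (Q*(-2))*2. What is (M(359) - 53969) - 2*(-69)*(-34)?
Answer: 357586122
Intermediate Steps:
J(Q, f) = -4*Q (J(Q, f) = -2*Q*2 = -4*Q)
M(t) = 8 - t*(t - 8*t*(-12 + t)) (M(t) = 8 - (t - 4*(6*(-2) + t)*(t + t))*t = 8 - (t - 4*(-12 + t)*2*t)*t = 8 - (t - 8*t*(-12 + t))*t = 8 - t*(t - 8*t*(-12 + t)))
(M(359) - 53969) - 2*(-69)*(-34) = ((8 - 97*359² + 8*359³) - 53969) - 2*(-69)*(-34) = ((8 - 97*128881 + 8*46268279) - 53969) + 138*(-34) = ((8 - 12501457 + 370146232) - 53969) - 4692 = (357644783 - 53969) - 4692 = 357590814 - 4692 = 357586122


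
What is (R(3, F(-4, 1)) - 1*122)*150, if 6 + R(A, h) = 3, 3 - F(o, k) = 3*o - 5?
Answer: -18750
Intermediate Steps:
F(o, k) = 8 - 3*o (F(o, k) = 3 - (3*o - 5) = 3 - (-5 + 3*o) = 3 + (5 - 3*o) = 8 - 3*o)
R(A, h) = -3 (R(A, h) = -6 + 3 = -3)
(R(3, F(-4, 1)) - 1*122)*150 = (-3 - 1*122)*150 = (-3 - 122)*150 = -125*150 = -18750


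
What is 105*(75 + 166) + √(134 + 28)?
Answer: 25305 + 9*√2 ≈ 25318.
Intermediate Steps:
105*(75 + 166) + √(134 + 28) = 105*241 + √162 = 25305 + 9*√2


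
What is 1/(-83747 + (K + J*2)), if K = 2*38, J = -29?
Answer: -1/83729 ≈ -1.1943e-5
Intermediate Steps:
K = 76
1/(-83747 + (K + J*2)) = 1/(-83747 + (76 - 29*2)) = 1/(-83747 + (76 - 58)) = 1/(-83747 + 18) = 1/(-83729) = -1/83729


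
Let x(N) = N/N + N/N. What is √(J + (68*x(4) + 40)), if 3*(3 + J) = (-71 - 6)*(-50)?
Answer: √13107/3 ≈ 38.162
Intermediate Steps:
x(N) = 2 (x(N) = 1 + 1 = 2)
J = 3841/3 (J = -3 + ((-71 - 6)*(-50))/3 = -3 + (-77*(-50))/3 = -3 + (⅓)*3850 = -3 + 3850/3 = 3841/3 ≈ 1280.3)
√(J + (68*x(4) + 40)) = √(3841/3 + (68*2 + 40)) = √(3841/3 + (136 + 40)) = √(3841/3 + 176) = √(4369/3) = √13107/3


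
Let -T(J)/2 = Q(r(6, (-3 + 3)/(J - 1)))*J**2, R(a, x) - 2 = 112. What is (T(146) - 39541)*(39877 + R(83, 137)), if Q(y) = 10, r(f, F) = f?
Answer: -18630247251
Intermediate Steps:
R(a, x) = 114 (R(a, x) = 2 + 112 = 114)
T(J) = -20*J**2
(T(146) - 39541)*(39877 + R(83, 137)) = (-20*146**2 - 39541)*(39877 + 114) = (-20*21316 - 39541)*39991 = (-426320 - 39541)*39991 = -465861*39991 = -18630247251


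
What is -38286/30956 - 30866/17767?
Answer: -7503281/2522914 ≈ -2.9741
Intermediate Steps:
-38286/30956 - 30866/17767 = -38286*1/30956 - 30866*1/17767 = -19143/15478 - 30866/17767 = -7503281/2522914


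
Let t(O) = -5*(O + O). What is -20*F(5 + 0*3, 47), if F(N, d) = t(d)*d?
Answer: 441800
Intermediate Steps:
t(O) = -10*O
F(N, d) = -10*d² (F(N, d) = (-10*d)*d = -10*d²)
-20*F(5 + 0*3, 47) = -(-200)*47² = -(-200)*2209 = -20*(-22090) = 441800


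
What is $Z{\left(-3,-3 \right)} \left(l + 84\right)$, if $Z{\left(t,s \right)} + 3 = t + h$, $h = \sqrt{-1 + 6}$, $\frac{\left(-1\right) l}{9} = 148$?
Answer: $7488 - 1248 \sqrt{5} \approx 4697.4$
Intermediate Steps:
$l = -1332$ ($l = \left(-9\right) 148 = -1332$)
$h = \sqrt{5} \approx 2.2361$
$Z{\left(t,s \right)} = -3 + t + \sqrt{5}$ ($Z{\left(t,s \right)} = -3 + \left(t + \sqrt{5}\right) = -3 + t + \sqrt{5}$)
$Z{\left(-3,-3 \right)} \left(l + 84\right) = \left(-3 - 3 + \sqrt{5}\right) \left(-1332 + 84\right) = \left(-6 + \sqrt{5}\right) \left(-1248\right) = 7488 - 1248 \sqrt{5}$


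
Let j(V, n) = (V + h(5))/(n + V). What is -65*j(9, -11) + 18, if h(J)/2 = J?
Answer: 1271/2 ≈ 635.50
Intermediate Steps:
h(J) = 2*J
j(V, n) = (10 + V)/(V + n) (j(V, n) = (V + 2*5)/(n + V) = (V + 10)/(V + n) = (10 + V)/(V + n))
-65*j(9, -11) + 18 = -65*(10 + 9)/(9 - 11) + 18 = -65*19/(-2) + 18 = -(-65)*19/2 + 18 = -65*(-19/2) + 18 = 1235/2 + 18 = 1271/2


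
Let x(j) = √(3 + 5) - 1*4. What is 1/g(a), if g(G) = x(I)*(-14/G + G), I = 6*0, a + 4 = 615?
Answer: -611/746614 - 611*√2/1493228 ≈ -0.0013970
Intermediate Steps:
a = 611 (a = -4 + 615 = 611)
I = 0
x(j) = -4 + 2*√2 (x(j) = √8 - 4 = 2*√2 - 4 = -4 + 2*√2)
g(G) = (-4 + 2*√2)*(G - 14/G) (g(G) = (-4 + 2*√2)*(-14/G + G) = (-4 + 2*√2)*(G - 14/G))
1/g(a) = 1/(-2*(-14 + 611²)*(2 - √2)/611) = 1/(-2*1/611*(-14 + 373321)*(2 - √2)) = 1/(-2*1/611*373307*(2 - √2)) = 1/(-1493228/611 + 746614*√2/611)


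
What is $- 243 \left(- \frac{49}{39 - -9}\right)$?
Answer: $\frac{3969}{16} \approx 248.06$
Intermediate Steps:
$- 243 \left(- \frac{49}{39 - -9}\right) = - 243 \left(- \frac{49}{39 + 9}\right) = - 243 \left(- \frac{49}{48}\right) = - 243 \left(\left(-49\right) \frac{1}{48}\right) = - \frac{243 \left(-49\right)}{48} = \left(-1\right) \left(- \frac{3969}{16}\right) = \frac{3969}{16}$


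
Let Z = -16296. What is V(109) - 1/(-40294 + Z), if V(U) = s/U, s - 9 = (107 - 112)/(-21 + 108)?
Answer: 44036503/536642970 ≈ 0.082059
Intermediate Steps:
s = 778/87 (s = 9 + (107 - 112)/(-21 + 108) = 9 - 5/87 = 778/87 ≈ 8.9425)
V(U) = 778/(87*U)
V(109) - 1/(-40294 + Z) = (778/87)/109 - 1/(-40294 - 16296) = (778/87)*(1/109) - 1/(-56590) = 778/9483 - 1*(-1/56590) = 778/9483 + 1/56590 = 44036503/536642970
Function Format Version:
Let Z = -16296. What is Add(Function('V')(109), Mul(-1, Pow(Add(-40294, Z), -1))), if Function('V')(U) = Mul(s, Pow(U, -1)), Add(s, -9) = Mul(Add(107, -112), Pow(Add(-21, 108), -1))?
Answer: Rational(44036503, 536642970) ≈ 0.082059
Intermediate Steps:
s = Rational(778, 87) (s = Add(9, Mul(Add(107, -112), Pow(Add(-21, 108), -1))) = Add(9, Mul(-5, Pow(87, -1))) = Add(9, Mul(-5, Rational(1, 87))) = Add(9, Rational(-5, 87)) = Rational(778, 87) ≈ 8.9425)
Function('V')(U) = Mul(Rational(778, 87), Pow(U, -1))
Add(Function('V')(109), Mul(-1, Pow(Add(-40294, Z), -1))) = Add(Mul(Rational(778, 87), Pow(109, -1)), Mul(-1, Pow(Add(-40294, -16296), -1))) = Add(Mul(Rational(778, 87), Rational(1, 109)), Mul(-1, Pow(-56590, -1))) = Add(Rational(778, 9483), Mul(-1, Rational(-1, 56590))) = Add(Rational(778, 9483), Rational(1, 56590)) = Rational(44036503, 536642970)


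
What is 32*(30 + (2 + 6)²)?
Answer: 3008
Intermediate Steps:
32*(30 + (2 + 6)²) = 32*(30 + 8²) = 32*(30 + 64) = 32*94 = 3008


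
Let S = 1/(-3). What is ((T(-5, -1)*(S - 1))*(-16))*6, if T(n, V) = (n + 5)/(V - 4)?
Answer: 0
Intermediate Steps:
S = -1/3 ≈ -0.33333
T(n, V) = (5 + n)/(-4 + V)
((T(-5, -1)*(S - 1))*(-16))*6 = ((((5 - 5)/(-4 - 1))*(-1/3 - 1))*(-16))*6 = (((0/(-5))*(-4/3))*(-16))*6 = ((-1/5*0*(-4/3))*(-16))*6 = ((0*(-4/3))*(-16))*6 = (0*(-16))*6 = 0*6 = 0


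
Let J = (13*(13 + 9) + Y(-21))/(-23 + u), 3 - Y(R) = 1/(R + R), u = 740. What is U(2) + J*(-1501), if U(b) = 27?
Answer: -17407561/30114 ≈ -578.06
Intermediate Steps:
Y(R) = 3 - 1/(2*R) (Y(R) = 3 - 1/(R + R) = 3 - 1/(2*R))
J = 12139/30114 (J = (13*(13 + 9) + (3 - ½/(-21)))/(-23 + 740) = (13*22 + (3 - ½*(-1/21)))/717 = (286 + (3 + 1/42))*(1/717) = (286 + 127/42)*(1/717) = (12139/42)*(1/717) = 12139/30114 ≈ 0.40310)
U(2) + J*(-1501) = 27 + (12139/30114)*(-1501) = 27 - 18220639/30114 = -17407561/30114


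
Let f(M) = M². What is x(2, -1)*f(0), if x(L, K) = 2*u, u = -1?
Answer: 0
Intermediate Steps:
x(L, K) = -2 (x(L, K) = 2*(-1) = -2)
x(2, -1)*f(0) = -2*0² = -2*0 = 0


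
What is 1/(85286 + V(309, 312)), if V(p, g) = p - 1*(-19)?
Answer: 1/85614 ≈ 1.1680e-5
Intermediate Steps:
V(p, g) = 19 + p (V(p, g) = p + 19 = 19 + p)
1/(85286 + V(309, 312)) = 1/(85286 + (19 + 309)) = 1/(85286 + 328) = 1/85614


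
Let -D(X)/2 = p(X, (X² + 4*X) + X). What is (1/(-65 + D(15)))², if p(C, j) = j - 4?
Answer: 1/431649 ≈ 2.3167e-6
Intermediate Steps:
p(C, j) = -4 + j
D(X) = 8 - 10*X - 2*X² (D(X) = -2*(-4 + ((X² + 4*X) + X)) = -2*(-4 + (X² + 5*X)) = -2*(-4 + X² + 5*X) = 8 - 10*X - 2*X²)
(1/(-65 + D(15)))² = (1/(-65 + (8 - 2*15*(5 + 15))))² = (1/(-65 + (8 - 2*15*20)))² = (1/(-65 + (8 - 600)))² = (1/(-65 - 592))² = (1/(-657))² = (-1/657)² = 1/431649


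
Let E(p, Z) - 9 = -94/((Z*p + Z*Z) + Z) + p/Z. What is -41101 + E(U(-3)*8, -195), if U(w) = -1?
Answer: -809306179/19695 ≈ -41092.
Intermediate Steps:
E(p, Z) = 9 - 94/(Z + Z**2 + Z*p) + p/Z (E(p, Z) = 9 + (-94/((Z*p + Z*Z) + Z) + p/Z) = 9 + (-94/((Z*p + Z**2) + Z) + p/Z) = 9 + (-94/((Z**2 + Z*p) + Z) + p/Z) = 9 + (-94/(Z + Z**2 + Z*p) + p/Z) = 9 - 94/(Z + Z**2 + Z*p) + p/Z)
-41101 + E(U(-3)*8, -195) = -41101 + (-94 - 1*8 + (-1*8)**2 + 9*(-195) + 9*(-195)**2 + 10*(-195)*(-1*8))/((-195)*(1 - 195 - 1*8)) = -41101 - (-94 - 8 + (-8)**2 - 1755 + 9*38025 + 10*(-195)*(-8))/(195*(1 - 195 - 8)) = -41101 - 1/195*(-94 - 8 + 64 - 1755 + 342225 + 15600)/(-202) = -41101 - 1/195*(-1/202)*356032 = -41101 + 178016/19695 = -809306179/19695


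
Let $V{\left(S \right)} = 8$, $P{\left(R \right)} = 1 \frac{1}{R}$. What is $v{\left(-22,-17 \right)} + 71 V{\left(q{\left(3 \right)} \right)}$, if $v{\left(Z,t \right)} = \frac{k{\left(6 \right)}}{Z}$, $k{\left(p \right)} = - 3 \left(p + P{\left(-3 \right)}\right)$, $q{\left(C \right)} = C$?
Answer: $\frac{12513}{22} \approx 568.77$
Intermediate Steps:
$P{\left(R \right)} = \frac{1}{R}$
$k{\left(p \right)} = 1 - 3 p$ ($k{\left(p \right)} = - 3 \left(p + \frac{1}{-3}\right) = - 3 \left(p - \frac{1}{3}\right) = - 3 \left(- \frac{1}{3} + p\right) = 1 - 3 p$)
$v{\left(Z,t \right)} = - \frac{17}{Z}$ ($v{\left(Z,t \right)} = \frac{1 - 18}{Z} = - \frac{17}{Z}$)
$v{\left(-22,-17 \right)} + 71 V{\left(q{\left(3 \right)} \right)} = - \frac{17}{-22} + 71 \cdot 8 = \left(-17\right) \left(- \frac{1}{22}\right) + 568 = \frac{17}{22} + 568 = \frac{12513}{22}$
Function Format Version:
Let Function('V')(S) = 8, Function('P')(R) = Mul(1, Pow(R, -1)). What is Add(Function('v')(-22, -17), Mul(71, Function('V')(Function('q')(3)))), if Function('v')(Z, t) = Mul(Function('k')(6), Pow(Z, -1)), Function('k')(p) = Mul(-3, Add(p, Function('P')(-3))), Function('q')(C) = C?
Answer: Rational(12513, 22) ≈ 568.77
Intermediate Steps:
Function('P')(R) = Pow(R, -1)
Function('k')(p) = Add(1, Mul(-3, p)) (Function('k')(p) = Mul(-3, Add(p, Pow(-3, -1))) = Mul(-3, Add(p, Rational(-1, 3))) = Mul(-3, Add(Rational(-1, 3), p)) = Add(1, Mul(-3, p)))
Function('v')(Z, t) = Mul(-17, Pow(Z, -1)) (Function('v')(Z, t) = Mul(Add(1, Mul(-3, 6)), Pow(Z, -1)) = Mul(Add(1, -18), Pow(Z, -1)) = Mul(-17, Pow(Z, -1)))
Add(Function('v')(-22, -17), Mul(71, Function('V')(Function('q')(3)))) = Add(Mul(-17, Pow(-22, -1)), Mul(71, 8)) = Add(Mul(-17, Rational(-1, 22)), 568) = Add(Rational(17, 22), 568) = Rational(12513, 22)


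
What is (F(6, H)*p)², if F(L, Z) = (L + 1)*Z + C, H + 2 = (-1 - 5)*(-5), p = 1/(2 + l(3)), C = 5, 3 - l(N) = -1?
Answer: 4489/4 ≈ 1122.3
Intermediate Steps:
l(N) = 4 (l(N) = 3 - 1*(-1) = 3 + 1 = 4)
p = ⅙ (p = 1/(2 + 4) = 1/6 = ⅙ ≈ 0.16667)
H = 28 (H = -2 + (-1 - 5)*(-5) = -2 - 6*(-5) = -2 + 30 = 28)
F(L, Z) = 5 + Z*(1 + L) (F(L, Z) = (L + 1)*Z + 5 = (1 + L)*Z + 5 = Z*(1 + L) + 5 = 5 + Z*(1 + L))
(F(6, H)*p)² = ((5 + 28 + 6*28)*(⅙))² = ((5 + 28 + 168)*(⅙))² = (201*(⅙))² = (67/2)² = 4489/4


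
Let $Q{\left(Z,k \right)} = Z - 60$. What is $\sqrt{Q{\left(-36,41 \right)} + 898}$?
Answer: $\sqrt{802} \approx 28.32$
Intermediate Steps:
$Q{\left(Z,k \right)} = -60 + Z$
$\sqrt{Q{\left(-36,41 \right)} + 898} = \sqrt{\left(-60 - 36\right) + 898} = \sqrt{-96 + 898} = \sqrt{802}$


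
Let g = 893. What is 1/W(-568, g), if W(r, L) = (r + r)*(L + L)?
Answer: -1/2028896 ≈ -4.9288e-7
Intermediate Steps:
W(r, L) = 4*L*r (W(r, L) = (2*r)*(2*L) = 4*L*r)
1/W(-568, g) = 1/(4*893*(-568)) = 1/(-2028896) = -1/2028896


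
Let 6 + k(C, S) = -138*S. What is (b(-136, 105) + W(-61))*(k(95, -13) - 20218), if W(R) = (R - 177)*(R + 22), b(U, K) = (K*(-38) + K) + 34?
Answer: -100093330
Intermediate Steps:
b(U, K) = 34 - 37*K (b(U, K) = (-38*K + K) + 34 = -37*K + 34 = 34 - 37*K)
k(C, S) = -6 - 138*S
W(R) = (-177 + R)*(22 + R)
(b(-136, 105) + W(-61))*(k(95, -13) - 20218) = ((34 - 37*105) + (-3894 + (-61)² - 155*(-61)))*((-6 - 138*(-13)) - 20218) = ((34 - 3885) + (-3894 + 3721 + 9455))*((-6 + 1794) - 20218) = (-3851 + 9282)*(1788 - 20218) = 5431*(-18430) = -100093330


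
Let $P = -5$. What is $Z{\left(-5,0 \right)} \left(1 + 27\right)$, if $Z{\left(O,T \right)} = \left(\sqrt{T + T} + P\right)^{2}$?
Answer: $700$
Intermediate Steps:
$Z{\left(O,T \right)} = \left(-5 + \sqrt{2} \sqrt{T}\right)^{2}$ ($Z{\left(O,T \right)} = \left(\sqrt{T + T} - 5\right)^{2} = \left(\sqrt{2 T} - 5\right)^{2} = \left(\sqrt{2} \sqrt{T} - 5\right)^{2} = \left(-5 + \sqrt{2} \sqrt{T}\right)^{2}$)
$Z{\left(-5,0 \right)} \left(1 + 27\right) = \left(-5 + \sqrt{2} \sqrt{0}\right)^{2} \left(1 + 27\right) = \left(-5 + \sqrt{2} \cdot 0\right)^{2} \cdot 28 = \left(-5 + 0\right)^{2} \cdot 28 = \left(-5\right)^{2} \cdot 28 = 25 \cdot 28 = 700$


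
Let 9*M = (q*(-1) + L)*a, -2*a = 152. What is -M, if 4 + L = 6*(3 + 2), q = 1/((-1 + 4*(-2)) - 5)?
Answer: 13870/63 ≈ 220.16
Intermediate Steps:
a = -76 (a = -½*152 = -76)
q = -1/14 (q = 1/((-1 - 8) - 5) = 1/(-9 - 5) = 1/(-14) = -1/14 ≈ -0.071429)
L = 26 (L = -4 + 6*(3 + 2) = -4 + 6*5 = -4 + 30 = 26)
M = -13870/63 (M = ((-1/14*(-1) + 26)*(-76))/9 = ((1/14 + 26)*(-76))/9 = ((365/14)*(-76))/9 = (⅑)*(-13870/7) = -13870/63 ≈ -220.16)
-M = -1*(-13870/63) = 13870/63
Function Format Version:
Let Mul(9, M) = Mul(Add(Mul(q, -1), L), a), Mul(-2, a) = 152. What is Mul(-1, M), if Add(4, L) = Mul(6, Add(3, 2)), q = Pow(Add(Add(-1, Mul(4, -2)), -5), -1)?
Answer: Rational(13870, 63) ≈ 220.16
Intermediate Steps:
a = -76 (a = Mul(Rational(-1, 2), 152) = -76)
q = Rational(-1, 14) (q = Pow(Add(Add(-1, -8), -5), -1) = Pow(Add(-9, -5), -1) = Pow(-14, -1) = Rational(-1, 14) ≈ -0.071429)
L = 26 (L = Add(-4, Mul(6, Add(3, 2))) = Add(-4, Mul(6, 5)) = Add(-4, 30) = 26)
M = Rational(-13870, 63) (M = Mul(Rational(1, 9), Mul(Add(Mul(Rational(-1, 14), -1), 26), -76)) = Mul(Rational(1, 9), Mul(Add(Rational(1, 14), 26), -76)) = Mul(Rational(1, 9), Mul(Rational(365, 14), -76)) = Mul(Rational(1, 9), Rational(-13870, 7)) = Rational(-13870, 63) ≈ -220.16)
Mul(-1, M) = Mul(-1, Rational(-13870, 63)) = Rational(13870, 63)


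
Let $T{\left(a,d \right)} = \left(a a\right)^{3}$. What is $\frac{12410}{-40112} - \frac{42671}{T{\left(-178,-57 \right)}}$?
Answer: $- \frac{24670151390280237}{79739654172110528} \approx -0.30938$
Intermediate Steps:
$T{\left(a,d \right)} = a^{6}$ ($T{\left(a,d \right)} = \left(a^{2}\right)^{3} = a^{6}$)
$\frac{12410}{-40112} - \frac{42671}{T{\left(-178,-57 \right)}} = \frac{12410}{-40112} - \frac{42671}{\left(-178\right)^{6}} = 12410 \left(- \frac{1}{40112}\right) - \frac{42671}{31806802621504} = - \frac{6205}{20056} - \frac{42671}{31806802621504} = - \frac{24670151390280237}{79739654172110528}$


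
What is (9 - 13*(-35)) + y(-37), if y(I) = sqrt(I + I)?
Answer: 464 + I*sqrt(74) ≈ 464.0 + 8.6023*I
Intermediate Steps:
y(I) = sqrt(2)*sqrt(I) (y(I) = sqrt(2*I) = sqrt(2)*sqrt(I))
(9 - 13*(-35)) + y(-37) = (9 - 13*(-35)) + sqrt(2)*sqrt(-37) = (9 + 455) + sqrt(2)*(I*sqrt(37)) = 464 + I*sqrt(74)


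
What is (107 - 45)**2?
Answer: 3844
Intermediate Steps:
(107 - 45)**2 = 62**2 = 3844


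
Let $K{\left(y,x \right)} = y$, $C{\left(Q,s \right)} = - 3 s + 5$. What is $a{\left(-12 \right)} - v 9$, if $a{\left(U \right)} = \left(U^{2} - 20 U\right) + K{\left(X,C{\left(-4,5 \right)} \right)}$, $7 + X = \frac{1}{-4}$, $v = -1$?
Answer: $\frac{1543}{4} \approx 385.75$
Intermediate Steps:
$C{\left(Q,s \right)} = 5 - 3 s$
$X = - \frac{29}{4}$ ($X = -7 + \frac{1}{-4} = -7 - \frac{1}{4} = - \frac{29}{4} \approx -7.25$)
$a{\left(U \right)} = - \frac{29}{4} + U^{2} - 20 U$ ($a{\left(U \right)} = \left(U^{2} - 20 U\right) - \frac{29}{4} = - \frac{29}{4} + U^{2} - 20 U$)
$a{\left(-12 \right)} - v 9 = \left(- \frac{29}{4} + \left(-12\right)^{2} - -240\right) - \left(-1\right) 9 = \left(- \frac{29}{4} + 144 + 240\right) - -9 = \frac{1507}{4} + 9 = \frac{1543}{4}$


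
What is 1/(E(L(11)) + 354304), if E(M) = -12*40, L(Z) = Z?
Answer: 1/353824 ≈ 2.8263e-6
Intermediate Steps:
E(M) = -480
1/(E(L(11)) + 354304) = 1/(-480 + 354304) = 1/353824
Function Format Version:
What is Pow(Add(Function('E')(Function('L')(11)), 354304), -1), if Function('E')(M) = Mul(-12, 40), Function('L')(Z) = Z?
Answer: Rational(1, 353824) ≈ 2.8263e-6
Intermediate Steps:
Function('E')(M) = -480
Pow(Add(Function('E')(Function('L')(11)), 354304), -1) = Pow(Add(-480, 354304), -1) = Pow(353824, -1) = Rational(1, 353824)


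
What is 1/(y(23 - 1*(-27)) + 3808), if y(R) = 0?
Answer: 1/3808 ≈ 0.00026261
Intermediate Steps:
1/(y(23 - 1*(-27)) + 3808) = 1/(0 + 3808) = 1/3808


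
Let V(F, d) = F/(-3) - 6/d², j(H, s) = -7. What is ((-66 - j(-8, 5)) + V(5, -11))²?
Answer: 485761600/131769 ≈ 3686.5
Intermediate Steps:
V(F, d) = -6/d² - F/3 (V(F, d) = F*(-⅓) - 6/d² = -F/3 - 6/d² = -6/d² - F/3)
((-66 - j(-8, 5)) + V(5, -11))² = ((-66 - 1*(-7)) + (-6/(-11)² - ⅓*5))² = ((-66 + 7) + (-6*1/121 - 5/3))² = (-59 + (-6/121 - 5/3))² = (-59 - 623/363)² = (-22040/363)² = 485761600/131769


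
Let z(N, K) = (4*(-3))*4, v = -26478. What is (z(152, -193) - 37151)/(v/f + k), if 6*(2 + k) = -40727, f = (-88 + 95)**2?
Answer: 10936506/2155079 ≈ 5.0748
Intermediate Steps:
f = 49 (f = 7**2 = 49)
k = -40739/6 (k = -2 + (1/6)*(-40727) = -2 - 40727/6 = -40739/6 ≈ -6789.8)
z(N, K) = -48 (z(N, K) = -12*4 = -48)
(z(152, -193) - 37151)/(v/f + k) = (-48 - 37151)/(-26478/49 - 40739/6) = -37199/(-26478*1/49 - 40739/6) = -37199/(-26478/49 - 40739/6) = -37199/(-2155079/294) = -37199*(-294/2155079) = 10936506/2155079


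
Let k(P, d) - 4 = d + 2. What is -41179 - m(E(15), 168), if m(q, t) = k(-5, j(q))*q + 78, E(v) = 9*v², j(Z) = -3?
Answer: -47332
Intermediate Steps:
k(P, d) = 6 + d (k(P, d) = 4 + (d + 2) = 4 + (2 + d) = 6 + d)
m(q, t) = 78 + 3*q (m(q, t) = (6 - 3)*q + 78 = 3*q + 78 = 78 + 3*q)
-41179 - m(E(15), 168) = -41179 - (78 + 3*(9*15²)) = -41179 - (78 + 3*(9*225)) = -41179 - (78 + 3*2025) = -41179 - (78 + 6075) = -41179 - 1*6153 = -41179 - 6153 = -47332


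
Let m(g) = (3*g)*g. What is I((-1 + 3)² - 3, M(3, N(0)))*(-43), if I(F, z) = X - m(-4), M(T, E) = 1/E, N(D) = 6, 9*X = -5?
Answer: 18791/9 ≈ 2087.9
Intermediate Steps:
X = -5/9 (X = (⅑)*(-5) = -5/9 ≈ -0.55556)
m(g) = 3*g²
I(F, z) = -437/9 (I(F, z) = -5/9 - 3*(-4)² = -5/9 - 3*16 = -5/9 - 1*48 = -5/9 - 48 = -437/9)
I((-1 + 3)² - 3, M(3, N(0)))*(-43) = -437/9*(-43) = 18791/9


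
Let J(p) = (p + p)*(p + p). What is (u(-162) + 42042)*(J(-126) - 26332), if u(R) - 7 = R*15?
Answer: 1472717468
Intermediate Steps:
u(R) = 7 + 15*R (u(R) = 7 + R*15 = 7 + 15*R)
J(p) = 4*p**2 (J(p) = (2*p)*(2*p) = 4*p**2)
(u(-162) + 42042)*(J(-126) - 26332) = ((7 + 15*(-162)) + 42042)*(4*(-126)**2 - 26332) = ((7 - 2430) + 42042)*(4*15876 - 26332) = (-2423 + 42042)*(63504 - 26332) = 39619*37172 = 1472717468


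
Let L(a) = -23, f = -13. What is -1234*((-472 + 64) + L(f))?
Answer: 531854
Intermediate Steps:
-1234*((-472 + 64) + L(f)) = -1234*((-472 + 64) - 23) = -1234*(-408 - 23) = -1234*(-431) = 531854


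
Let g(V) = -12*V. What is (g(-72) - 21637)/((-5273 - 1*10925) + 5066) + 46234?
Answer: 514697661/11132 ≈ 46236.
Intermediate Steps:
(g(-72) - 21637)/((-5273 - 1*10925) + 5066) + 46234 = (-12*(-72) - 21637)/((-5273 - 1*10925) + 5066) + 46234 = (864 - 21637)/((-5273 - 10925) + 5066) + 46234 = -20773/(-16198 + 5066) + 46234 = -20773/(-11132) + 46234 = -20773*(-1/11132) + 46234 = 20773/11132 + 46234 = 514697661/11132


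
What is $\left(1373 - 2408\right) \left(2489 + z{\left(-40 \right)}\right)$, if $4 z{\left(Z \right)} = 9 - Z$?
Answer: $- \frac{10355175}{4} \approx -2.5888 \cdot 10^{6}$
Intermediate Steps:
$z{\left(Z \right)} = \frac{9}{4} - \frac{Z}{4}$ ($z{\left(Z \right)} = \frac{9 - Z}{4} = \frac{9}{4} - \frac{Z}{4}$)
$\left(1373 - 2408\right) \left(2489 + z{\left(-40 \right)}\right) = \left(1373 - 2408\right) \left(2489 + \left(\frac{9}{4} - -10\right)\right) = - 1035 \left(2489 + \left(\frac{9}{4} + 10\right)\right) = - 1035 \left(2489 + \frac{49}{4}\right) = \left(-1035\right) \frac{10005}{4} = - \frac{10355175}{4}$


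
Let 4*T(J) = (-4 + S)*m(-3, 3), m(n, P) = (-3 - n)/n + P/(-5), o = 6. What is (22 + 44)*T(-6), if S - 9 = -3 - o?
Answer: 198/5 ≈ 39.600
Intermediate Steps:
m(n, P) = -P/5 + (-3 - n)/n (m(n, P) = (-3 - n)/n + P*(-⅕) = (-3 - n)/n - P/5 = -P/5 + (-3 - n)/n)
S = 0 (S = 9 + (-3 - 1*6) = 9 + (-3 - 6) = 9 - 9 = 0)
T(J) = ⅗ (T(J) = ((-4 + 0)*(-1 - 3/(-3) - ⅕*3))/4 = (-4*(-1 - 3*(-⅓) - ⅗))/4 = (-4*(-1 + 1 - ⅗))/4 = (-4*(-⅗))/4 = (¼)*(12/5) = ⅗)
(22 + 44)*T(-6) = (22 + 44)*(⅗) = 66*(⅗) = 198/5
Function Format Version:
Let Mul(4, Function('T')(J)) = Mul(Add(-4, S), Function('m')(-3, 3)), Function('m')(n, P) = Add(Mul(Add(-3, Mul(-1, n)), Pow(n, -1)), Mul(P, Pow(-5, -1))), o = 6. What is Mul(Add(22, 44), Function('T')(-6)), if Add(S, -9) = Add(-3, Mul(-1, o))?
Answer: Rational(198, 5) ≈ 39.600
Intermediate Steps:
Function('m')(n, P) = Add(Mul(Rational(-1, 5), P), Mul(Pow(n, -1), Add(-3, Mul(-1, n)))) (Function('m')(n, P) = Add(Mul(Pow(n, -1), Add(-3, Mul(-1, n))), Mul(P, Rational(-1, 5))) = Add(Mul(Pow(n, -1), Add(-3, Mul(-1, n))), Mul(Rational(-1, 5), P)) = Add(Mul(Rational(-1, 5), P), Mul(Pow(n, -1), Add(-3, Mul(-1, n)))))
S = 0 (S = Add(9, Add(-3, Mul(-1, 6))) = Add(9, Add(-3, -6)) = Add(9, -9) = 0)
Function('T')(J) = Rational(3, 5) (Function('T')(J) = Mul(Rational(1, 4), Mul(Add(-4, 0), Add(-1, Mul(-3, Pow(-3, -1)), Mul(Rational(-1, 5), 3)))) = Mul(Rational(1, 4), Mul(-4, Add(-1, Mul(-3, Rational(-1, 3)), Rational(-3, 5)))) = Mul(Rational(1, 4), Mul(-4, Add(-1, 1, Rational(-3, 5)))) = Mul(Rational(1, 4), Mul(-4, Rational(-3, 5))) = Mul(Rational(1, 4), Rational(12, 5)) = Rational(3, 5))
Mul(Add(22, 44), Function('T')(-6)) = Mul(Add(22, 44), Rational(3, 5)) = Mul(66, Rational(3, 5)) = Rational(198, 5)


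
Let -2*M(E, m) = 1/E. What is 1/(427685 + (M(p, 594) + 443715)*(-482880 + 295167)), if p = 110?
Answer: -220/18323941956487 ≈ -1.2006e-11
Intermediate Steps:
M(E, m) = -1/(2*E)
1/(427685 + (M(p, 594) + 443715)*(-482880 + 295167)) = 1/(427685 + (-½/110 + 443715)*(-482880 + 295167)) = 1/(427685 + (-½*1/110 + 443715)*(-187713)) = 1/(427685 + (-1/220 + 443715)*(-187713)) = 1/(427685 + (97617299/220)*(-187713)) = 1/(427685 - 18324036047187/220) = 1/(-18323941956487/220) = -220/18323941956487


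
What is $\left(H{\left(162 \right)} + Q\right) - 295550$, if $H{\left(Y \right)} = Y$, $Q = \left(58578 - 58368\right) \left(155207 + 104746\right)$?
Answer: $54294742$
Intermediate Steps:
$Q = 54590130$ ($Q = 210 \cdot 259953 = 54590130$)
$\left(H{\left(162 \right)} + Q\right) - 295550 = \left(162 + 54590130\right) - 295550 = 54590292 - 295550 = 54294742$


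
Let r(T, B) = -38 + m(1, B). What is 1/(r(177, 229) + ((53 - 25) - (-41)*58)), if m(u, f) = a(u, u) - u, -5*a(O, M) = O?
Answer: 5/11834 ≈ 0.00042251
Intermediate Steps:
a(O, M) = -O/5
m(u, f) = -6*u/5 (m(u, f) = -u/5 - u = -6*u/5)
r(T, B) = -196/5 (r(T, B) = -38 - 6/5*1 = -38 - 6/5 = -196/5)
1/(r(177, 229) + ((53 - 25) - (-41)*58)) = 1/(-196/5 + ((53 - 25) - (-41)*58)) = 1/(-196/5 + (28 - 41*(-58))) = 1/(-196/5 + (28 + 2378)) = 1/(-196/5 + 2406) = 1/(11834/5) = 5/11834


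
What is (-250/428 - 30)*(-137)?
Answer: 896665/214 ≈ 4190.0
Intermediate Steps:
(-250/428 - 30)*(-137) = (-250*1/428 - 30)*(-137) = (-125/214 - 30)*(-137) = -6545/214*(-137) = 896665/214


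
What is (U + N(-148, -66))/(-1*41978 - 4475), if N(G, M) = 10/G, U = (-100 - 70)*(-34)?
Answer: -427715/3437522 ≈ -0.12443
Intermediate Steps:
U = 5780 (U = -170*(-34) = 5780)
(U + N(-148, -66))/(-1*41978 - 4475) = (5780 + 10/(-148))/(-1*41978 - 4475) = (5780 + 10*(-1/148))/(-41978 - 4475) = (5780 - 5/74)/(-46453) = (427715/74)*(-1/46453) = -427715/3437522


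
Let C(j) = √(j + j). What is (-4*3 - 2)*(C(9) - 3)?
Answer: 42 - 42*√2 ≈ -17.397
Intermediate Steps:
C(j) = √2*√j (C(j) = √(2*j) = √2*√j)
(-4*3 - 2)*(C(9) - 3) = (-4*3 - 2)*(√2*√9 - 3) = (-12 - 2)*(√2*3 - 3) = -14*(3*√2 - 3) = -14*(-3 + 3*√2) = 42 - 42*√2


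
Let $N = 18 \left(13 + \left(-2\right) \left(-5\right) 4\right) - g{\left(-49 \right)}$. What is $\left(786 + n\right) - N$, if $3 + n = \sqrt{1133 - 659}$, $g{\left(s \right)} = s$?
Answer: $-220 + \sqrt{474} \approx -198.23$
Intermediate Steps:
$N = 1003$ ($N = 18 \left(13 + \left(-2\right) \left(-5\right) 4\right) - -49 = 18 \left(13 + 10 \cdot 4\right) + 49 = 18 \left(13 + 40\right) + 49 = 18 \cdot 53 + 49 = 954 + 49 = 1003$)
$n = -3 + \sqrt{474}$ ($n = -3 + \sqrt{1133 - 659} = -3 + \sqrt{474} \approx 18.772$)
$\left(786 + n\right) - N = \left(786 - \left(3 - \sqrt{474}\right)\right) - 1003 = \left(783 + \sqrt{474}\right) - 1003 = -220 + \sqrt{474}$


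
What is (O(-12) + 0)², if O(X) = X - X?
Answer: 0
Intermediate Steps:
O(X) = 0
(O(-12) + 0)² = (0 + 0)² = 0² = 0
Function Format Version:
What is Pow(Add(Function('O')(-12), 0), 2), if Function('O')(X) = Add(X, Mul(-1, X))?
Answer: 0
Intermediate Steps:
Function('O')(X) = 0
Pow(Add(Function('O')(-12), 0), 2) = Pow(Add(0, 0), 2) = Pow(0, 2) = 0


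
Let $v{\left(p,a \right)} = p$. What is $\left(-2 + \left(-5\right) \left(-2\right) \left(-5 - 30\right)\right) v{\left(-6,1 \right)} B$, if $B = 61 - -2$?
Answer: $133056$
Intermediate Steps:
$B = 63$ ($B = 61 + 2 = 63$)
$\left(-2 + \left(-5\right) \left(-2\right) \left(-5 - 30\right)\right) v{\left(-6,1 \right)} B = \left(-2 + \left(-5\right) \left(-2\right) \left(-5 - 30\right)\right) \left(-6\right) 63 = \left(-2 + 10 \left(-5 - 30\right)\right) \left(-6\right) 63 = \left(-2 + 10 \left(-35\right)\right) \left(-6\right) 63 = \left(-2 - 350\right) \left(-6\right) 63 = \left(-352\right) \left(-6\right) 63 = 2112 \cdot 63 = 133056$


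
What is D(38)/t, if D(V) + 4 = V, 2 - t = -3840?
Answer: 1/113 ≈ 0.0088496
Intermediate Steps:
t = 3842 (t = 2 - 1*(-3840) = 2 + 3840 = 3842)
D(V) = -4 + V
D(38)/t = (-4 + 38)/3842 = 34*(1/3842) = 1/113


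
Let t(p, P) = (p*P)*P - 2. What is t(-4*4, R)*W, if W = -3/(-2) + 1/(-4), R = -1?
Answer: -45/2 ≈ -22.500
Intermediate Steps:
t(p, P) = -2 + p*P**2 (t(p, P) = (P*p)*P - 2 = p*P**2 - 2 = -2 + p*P**2)
W = 5/4 (W = -3*(-1/2) + 1*(-1/4) = 3/2 - 1/4 = 5/4 ≈ 1.2500)
t(-4*4, R)*W = (-2 - 4*4*(-1)**2)*(5/4) = (-2 - 16*1)*(5/4) = (-2 - 16)*(5/4) = -18*5/4 = -45/2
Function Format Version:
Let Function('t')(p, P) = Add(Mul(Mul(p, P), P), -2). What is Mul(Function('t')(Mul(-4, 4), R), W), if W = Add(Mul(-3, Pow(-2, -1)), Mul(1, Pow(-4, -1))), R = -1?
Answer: Rational(-45, 2) ≈ -22.500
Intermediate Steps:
Function('t')(p, P) = Add(-2, Mul(p, Pow(P, 2))) (Function('t')(p, P) = Add(Mul(Mul(P, p), P), -2) = Add(Mul(p, Pow(P, 2)), -2) = Add(-2, Mul(p, Pow(P, 2))))
W = Rational(5, 4) (W = Add(Mul(-3, Rational(-1, 2)), Mul(1, Rational(-1, 4))) = Add(Rational(3, 2), Rational(-1, 4)) = Rational(5, 4) ≈ 1.2500)
Mul(Function('t')(Mul(-4, 4), R), W) = Mul(Add(-2, Mul(Mul(-4, 4), Pow(-1, 2))), Rational(5, 4)) = Mul(Add(-2, Mul(-16, 1)), Rational(5, 4)) = Mul(Add(-2, -16), Rational(5, 4)) = Mul(-18, Rational(5, 4)) = Rational(-45, 2)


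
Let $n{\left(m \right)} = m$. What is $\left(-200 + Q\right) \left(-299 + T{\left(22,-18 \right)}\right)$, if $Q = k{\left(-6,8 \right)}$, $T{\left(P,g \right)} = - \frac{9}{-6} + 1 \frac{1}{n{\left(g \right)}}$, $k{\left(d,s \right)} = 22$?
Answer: $\frac{476684}{9} \approx 52965.0$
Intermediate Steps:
$T{\left(P,g \right)} = \frac{3}{2} + \frac{1}{g}$ ($T{\left(P,g \right)} = - \frac{9}{-6} + 1 \frac{1}{g} = \left(-9\right) \left(- \frac{1}{6}\right) + \frac{1}{g} = \frac{3}{2} + \frac{1}{g}$)
$Q = 22$
$\left(-200 + Q\right) \left(-299 + T{\left(22,-18 \right)}\right) = \left(-200 + 22\right) \left(-299 + \left(\frac{3}{2} + \frac{1}{-18}\right)\right) = - 178 \left(-299 + \left(\frac{3}{2} - \frac{1}{18}\right)\right) = - 178 \left(-299 + \frac{13}{9}\right) = \left(-178\right) \left(- \frac{2678}{9}\right) = \frac{476684}{9}$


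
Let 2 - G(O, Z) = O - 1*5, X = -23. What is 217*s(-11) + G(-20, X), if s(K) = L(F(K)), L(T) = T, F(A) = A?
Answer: -2360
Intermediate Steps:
G(O, Z) = 7 - O (G(O, Z) = 2 - (O - 1*5) = 2 - (O - 5) = 2 - (-5 + O) = 2 + (5 - O) = 7 - O)
s(K) = K
217*s(-11) + G(-20, X) = 217*(-11) + (7 - 1*(-20)) = -2387 + (7 + 20) = -2387 + 27 = -2360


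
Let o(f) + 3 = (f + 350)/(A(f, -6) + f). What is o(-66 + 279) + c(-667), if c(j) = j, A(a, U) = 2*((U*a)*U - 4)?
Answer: -10411907/15541 ≈ -669.96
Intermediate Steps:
A(a, U) = -8 + 2*a*U² (A(a, U) = 2*(a*U² - 4) = 2*(-4 + a*U²) = -8 + 2*a*U²)
o(f) = -3 + (350 + f)/(-8 + 73*f) (o(f) = -3 + (f + 350)/((-8 + 2*f*(-6)²) + f) = -3 + (350 + f)/((-8 + 2*f*36) + f) = -3 + (350 + f)/((-8 + 72*f) + f) = -3 + (350 + f)/(-8 + 73*f))
o(-66 + 279) + c(-667) = 2*(187 - 109*(-66 + 279))/(-8 + 73*(-66 + 279)) - 667 = 2*(187 - 109*213)/(-8 + 73*213) - 667 = 2*(187 - 23217)/(-8 + 15549) - 667 = 2*(-23030)/15541 - 667 = 2*(1/15541)*(-23030) - 667 = -46060/15541 - 667 = -10411907/15541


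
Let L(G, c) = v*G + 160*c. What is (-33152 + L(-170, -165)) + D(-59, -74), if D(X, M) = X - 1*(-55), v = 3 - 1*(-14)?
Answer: -62446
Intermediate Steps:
v = 17 (v = 3 + 14 = 17)
L(G, c) = 17*G + 160*c
D(X, M) = 55 + X (D(X, M) = X + 55 = 55 + X)
(-33152 + L(-170, -165)) + D(-59, -74) = (-33152 + (17*(-170) + 160*(-165))) + (55 - 59) = (-33152 + (-2890 - 26400)) - 4 = (-33152 - 29290) - 4 = -62442 - 4 = -62446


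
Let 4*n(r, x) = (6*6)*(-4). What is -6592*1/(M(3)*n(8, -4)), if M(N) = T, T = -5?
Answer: -1648/45 ≈ -36.622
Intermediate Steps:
n(r, x) = -36 (n(r, x) = ((6*6)*(-4))/4 = (36*(-4))/4 = (1/4)*(-144) = -36)
M(N) = -5
-6592*1/(M(3)*n(8, -4)) = -6592/((-5*(-36))) = -6592/180 = -6592*1/180 = -1648/45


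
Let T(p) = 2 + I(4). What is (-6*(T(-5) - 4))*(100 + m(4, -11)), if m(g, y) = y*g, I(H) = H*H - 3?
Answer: -3696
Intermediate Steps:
I(H) = -3 + H² (I(H) = H² - 3 = -3 + H²)
m(g, y) = g*y
T(p) = 15 (T(p) = 2 + (-3 + 4²) = 2 + (-3 + 16) = 2 + 13 = 15)
(-6*(T(-5) - 4))*(100 + m(4, -11)) = (-6*(15 - 4))*(100 + 4*(-11)) = (-6*11)*(100 - 44) = -66*56 = -3696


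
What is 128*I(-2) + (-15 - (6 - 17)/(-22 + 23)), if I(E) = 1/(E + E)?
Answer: -36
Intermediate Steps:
I(E) = 1/(2*E)
128*I(-2) + (-15 - (6 - 17)/(-22 + 23)) = 128*((½)/(-2)) + (-15 - (6 - 17)/(-22 + 23)) = 128*((½)*(-½)) + (-15 - (-11)/1) = 128*(-¼) + (-15 - (-11)) = -32 + (-15 - 1*(-11)) = -32 + (-15 + 11) = -32 - 4 = -36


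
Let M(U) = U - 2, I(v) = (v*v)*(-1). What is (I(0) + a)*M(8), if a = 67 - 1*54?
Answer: 78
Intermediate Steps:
I(v) = -v**2 (I(v) = v**2*(-1) = -v**2)
M(U) = -2 + U
a = 13 (a = 67 - 54 = 13)
(I(0) + a)*M(8) = (-1*0**2 + 13)*(-2 + 8) = (-1*0 + 13)*6 = (0 + 13)*6 = 13*6 = 78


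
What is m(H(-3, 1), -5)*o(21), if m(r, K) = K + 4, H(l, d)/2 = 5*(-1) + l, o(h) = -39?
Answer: 39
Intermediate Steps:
H(l, d) = -10 + 2*l (H(l, d) = 2*(5*(-1) + l) = 2*(-5 + l) = -10 + 2*l)
m(r, K) = 4 + K
m(H(-3, 1), -5)*o(21) = (4 - 5)*(-39) = -1*(-39) = 39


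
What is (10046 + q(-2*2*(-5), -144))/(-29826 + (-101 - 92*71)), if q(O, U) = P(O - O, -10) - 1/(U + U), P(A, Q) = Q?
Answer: -2890369/10500192 ≈ -0.27527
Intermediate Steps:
q(O, U) = -10 - 1/(2*U) (q(O, U) = -10 - 1/(U + U) = -10 - 1/(2*U))
(10046 + q(-2*2*(-5), -144))/(-29826 + (-101 - 92*71)) = (10046 + (-10 - ½/(-144)))/(-29826 + (-101 - 92*71)) = (10046 + (-10 - ½*(-1/144)))/(-29826 + (-101 - 6532)) = (10046 + (-10 + 1/288))/(-29826 - 6633) = (10046 - 2879/288)/(-36459) = (2890369/288)*(-1/36459) = -2890369/10500192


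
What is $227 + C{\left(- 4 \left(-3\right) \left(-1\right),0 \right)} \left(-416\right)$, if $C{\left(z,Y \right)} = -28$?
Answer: $11875$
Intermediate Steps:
$227 + C{\left(- 4 \left(-3\right) \left(-1\right),0 \right)} \left(-416\right) = 227 - -11648 = 227 + 11648 = 11875$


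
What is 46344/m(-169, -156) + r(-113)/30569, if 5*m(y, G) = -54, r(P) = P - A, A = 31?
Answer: -1180576076/275121 ≈ -4291.1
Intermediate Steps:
r(P) = -31 + P (r(P) = P - 1*31 = P - 31 = -31 + P)
m(y, G) = -54/5 (m(y, G) = (⅕)*(-54) = -54/5)
46344/m(-169, -156) + r(-113)/30569 = 46344/(-54/5) + (-31 - 113)/30569 = 46344*(-5/54) - 144*1/30569 = -38620/9 - 144/30569 = -1180576076/275121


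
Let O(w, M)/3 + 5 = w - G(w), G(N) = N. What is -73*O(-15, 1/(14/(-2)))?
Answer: 1095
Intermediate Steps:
O(w, M) = -15 (O(w, M) = -15 + 3*(w - w) = -15 + 3*0 = -15 + 0 = -15)
-73*O(-15, 1/(14/(-2))) = -73*(-15) = 1095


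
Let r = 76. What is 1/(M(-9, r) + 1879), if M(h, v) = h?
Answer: 1/1870 ≈ 0.00053476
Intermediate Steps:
1/(M(-9, r) + 1879) = 1/(-9 + 1879) = 1/1870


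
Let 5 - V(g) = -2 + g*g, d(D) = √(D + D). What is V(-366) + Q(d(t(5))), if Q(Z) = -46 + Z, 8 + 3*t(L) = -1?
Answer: -133995 + I*√6 ≈ -1.34e+5 + 2.4495*I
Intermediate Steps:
t(L) = -3 (t(L) = -8/3 + (⅓)*(-1) = -8/3 - ⅓ = -3)
d(D) = √2*√D (d(D) = √(2*D) = √2*√D)
V(g) = 7 - g² (V(g) = 5 - (-2 + g*g) = 5 - (-2 + g²) = 5 + (2 - g²) = 7 - g²)
V(-366) + Q(d(t(5))) = (7 - 1*(-366)²) + (-46 + √2*√(-3)) = (7 - 1*133956) + (-46 + √2*(I*√3)) = (7 - 133956) + (-46 + I*√6) = -133949 + (-46 + I*√6) = -133995 + I*√6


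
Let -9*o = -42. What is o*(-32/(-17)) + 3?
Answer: 601/51 ≈ 11.784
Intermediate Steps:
o = 14/3 (o = -⅑*(-42) = 14/3 ≈ 4.6667)
o*(-32/(-17)) + 3 = 14*(-32/(-17))/3 + 3 = 14*(-32*(-1/17))/3 + 3 = (14/3)*(32/17) + 3 = 448/51 + 3 = 601/51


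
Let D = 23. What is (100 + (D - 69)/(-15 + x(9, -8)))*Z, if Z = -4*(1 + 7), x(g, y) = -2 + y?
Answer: -81472/25 ≈ -3258.9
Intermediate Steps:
Z = -32 (Z = -4*8 = -32)
(100 + (D - 69)/(-15 + x(9, -8)))*Z = (100 + (23 - 69)/(-15 + (-2 - 8)))*(-32) = (100 - 46/(-15 - 10))*(-32) = (100 - 46/(-25))*(-32) = (100 - 46*(-1/25))*(-32) = (100 + 46/25)*(-32) = (2546/25)*(-32) = -81472/25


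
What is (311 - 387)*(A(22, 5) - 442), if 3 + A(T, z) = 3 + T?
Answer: 31920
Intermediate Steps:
A(T, z) = T (A(T, z) = -3 + (3 + T) = T)
(311 - 387)*(A(22, 5) - 442) = (311 - 387)*(22 - 442) = -76*(-420) = 31920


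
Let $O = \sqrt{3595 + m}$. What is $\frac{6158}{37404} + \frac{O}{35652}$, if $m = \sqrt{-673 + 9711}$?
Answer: $\frac{3079}{18702} + \frac{\sqrt{3595 + \sqrt{9038}}}{35652} \approx 0.16634$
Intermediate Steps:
$m = \sqrt{9038} \approx 95.068$
$O = \sqrt{3595 + \sqrt{9038}} \approx 60.746$
$\frac{6158}{37404} + \frac{O}{35652} = \frac{6158}{37404} + \frac{\sqrt{3595 + \sqrt{9038}}}{35652} = 6158 \cdot \frac{1}{37404} + \sqrt{3595 + \sqrt{9038}} \cdot \frac{1}{35652} = \frac{3079}{18702} + \frac{\sqrt{3595 + \sqrt{9038}}}{35652}$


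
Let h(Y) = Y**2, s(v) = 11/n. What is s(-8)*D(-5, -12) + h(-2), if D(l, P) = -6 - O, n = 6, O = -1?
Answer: -31/6 ≈ -5.1667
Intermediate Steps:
D(l, P) = -5 (D(l, P) = -6 - 1*(-1) = -6 + 1 = -5)
s(v) = 11/6
s(-8)*D(-5, -12) + h(-2) = (11/6)*(-5) + (-2)**2 = -55/6 + 4 = -31/6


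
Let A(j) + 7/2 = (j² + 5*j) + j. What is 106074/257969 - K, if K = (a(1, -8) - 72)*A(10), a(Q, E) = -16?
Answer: 3552855142/257969 ≈ 13772.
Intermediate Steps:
A(j) = -7/2 + j² + 6*j (A(j) = -7/2 + ((j² + 5*j) + j) = -7/2 + (j² + 6*j) = -7/2 + j² + 6*j)
K = -13772 (K = (-16 - 72)*(-7/2 + 10² + 6*10) = -88*(-7/2 + 100 + 60) = -88*313/2 = -13772)
106074/257969 - K = 106074/257969 - 1*(-13772) = 106074*(1/257969) + 13772 = 106074/257969 + 13772 = 3552855142/257969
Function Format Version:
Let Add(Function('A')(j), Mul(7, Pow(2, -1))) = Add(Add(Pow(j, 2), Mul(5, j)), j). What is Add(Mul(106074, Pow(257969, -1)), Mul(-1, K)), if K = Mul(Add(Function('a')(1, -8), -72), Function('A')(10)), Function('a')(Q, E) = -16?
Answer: Rational(3552855142, 257969) ≈ 13772.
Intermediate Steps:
Function('A')(j) = Add(Rational(-7, 2), Pow(j, 2), Mul(6, j)) (Function('A')(j) = Add(Rational(-7, 2), Add(Add(Pow(j, 2), Mul(5, j)), j)) = Add(Rational(-7, 2), Add(Pow(j, 2), Mul(6, j))) = Add(Rational(-7, 2), Pow(j, 2), Mul(6, j)))
K = -13772 (K = Mul(Add(-16, -72), Add(Rational(-7, 2), Pow(10, 2), Mul(6, 10))) = Mul(-88, Add(Rational(-7, 2), 100, 60)) = Mul(-88, Rational(313, 2)) = -13772)
Add(Mul(106074, Pow(257969, -1)), Mul(-1, K)) = Add(Mul(106074, Pow(257969, -1)), Mul(-1, -13772)) = Add(Mul(106074, Rational(1, 257969)), 13772) = Add(Rational(106074, 257969), 13772) = Rational(3552855142, 257969)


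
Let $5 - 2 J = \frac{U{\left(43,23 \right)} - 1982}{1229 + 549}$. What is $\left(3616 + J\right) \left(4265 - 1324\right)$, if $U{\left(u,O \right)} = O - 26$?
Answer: $\frac{37848820111}{3556} \approx 1.0644 \cdot 10^{7}$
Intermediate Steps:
$U{\left(u,O \right)} = -26 + O$
$J = \frac{10875}{3556}$ ($J = \frac{5}{2} - \frac{\left(\left(-26 + 23\right) - 1982\right) \frac{1}{1229 + 549}}{2} = \frac{5}{2} - \frac{\left(-3 - 1982\right) \frac{1}{1778}}{2} = \frac{5}{2} - \frac{\left(-1985\right) \frac{1}{1778}}{2} = \frac{5}{2} - - \frac{1985}{3556} = \frac{5}{2} + \frac{1985}{3556} = \frac{10875}{3556} \approx 3.0582$)
$\left(3616 + J\right) \left(4265 - 1324\right) = \left(3616 + \frac{10875}{3556}\right) \left(4265 - 1324\right) = \frac{12869371}{3556} \cdot 2941 = \frac{37848820111}{3556}$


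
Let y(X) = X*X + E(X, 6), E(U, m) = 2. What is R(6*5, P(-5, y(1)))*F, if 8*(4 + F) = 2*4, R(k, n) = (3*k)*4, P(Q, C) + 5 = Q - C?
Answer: -1080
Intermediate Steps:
y(X) = 2 + X**2 (y(X) = X*X + 2 = X**2 + 2 = 2 + X**2)
P(Q, C) = -5 + Q - C (P(Q, C) = -5 + (Q - C) = -5 + Q - C)
R(k, n) = 12*k
F = -3 (F = -4 + (2*4)/8 = -4 + (1/8)*8 = -4 + 1 = -3)
R(6*5, P(-5, y(1)))*F = (12*(6*5))*(-3) = (12*30)*(-3) = 360*(-3) = -1080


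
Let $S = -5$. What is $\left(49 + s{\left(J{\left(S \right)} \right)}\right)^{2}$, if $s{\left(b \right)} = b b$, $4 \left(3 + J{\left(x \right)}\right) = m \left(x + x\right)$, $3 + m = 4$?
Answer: $\frac{100489}{16} \approx 6280.6$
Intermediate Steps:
$m = 1$ ($m = -3 + 4 = 1$)
$J{\left(x \right)} = -3 + \frac{x}{2}$ ($J{\left(x \right)} = -3 + \frac{1 \left(x + x\right)}{4} = -3 + \frac{1 \cdot 2 x}{4} = -3 + \frac{2 x}{4} = -3 + \frac{x}{2}$)
$s{\left(b \right)} = b^{2}$
$\left(49 + s{\left(J{\left(S \right)} \right)}\right)^{2} = \left(49 + \left(-3 + \frac{1}{2} \left(-5\right)\right)^{2}\right)^{2} = \left(49 + \left(-3 - \frac{5}{2}\right)^{2}\right)^{2} = \left(49 + \left(- \frac{11}{2}\right)^{2}\right)^{2} = \left(49 + \frac{121}{4}\right)^{2} = \left(\frac{317}{4}\right)^{2} = \frac{100489}{16}$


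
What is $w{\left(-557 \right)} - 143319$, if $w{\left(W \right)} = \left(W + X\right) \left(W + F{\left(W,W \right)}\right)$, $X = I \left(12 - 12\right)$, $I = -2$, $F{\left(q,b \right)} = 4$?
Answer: $164702$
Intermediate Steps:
$X = 0$ ($X = - 2 \left(12 - 12\right) = \left(-2\right) 0 = 0$)
$w{\left(W \right)} = W \left(4 + W\right)$ ($w{\left(W \right)} = \left(W + 0\right) \left(W + 4\right) = W \left(4 + W\right)$)
$w{\left(-557 \right)} - 143319 = - 557 \left(4 - 557\right) - 143319 = \left(-557\right) \left(-553\right) - 143319 = 308021 - 143319 = 164702$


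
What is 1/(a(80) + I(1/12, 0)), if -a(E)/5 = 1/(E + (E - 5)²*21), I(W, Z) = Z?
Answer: -23641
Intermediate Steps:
a(E) = -5/(E + 21*(-5 + E)²) (a(E) = -5/(E + (E - 5)²*21) = -5/(E + (-5 + E)²*21) = -5/(E + 21*(-5 + E)²))
1/(a(80) + I(1/12, 0)) = 1/(-5/(80 + 21*(-5 + 80)²) + 0) = 1/(-5/(80 + 21*75²) + 0) = 1/(-5/(80 + 21*5625) + 0) = 1/(-5/(80 + 118125) + 0) = 1/(-5/118205 + 0) = 1/(-5*1/118205 + 0) = 1/(-1/23641 + 0) = 1/(-1/23641) = -23641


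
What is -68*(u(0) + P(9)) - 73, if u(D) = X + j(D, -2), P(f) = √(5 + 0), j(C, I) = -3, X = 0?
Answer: 131 - 68*√5 ≈ -21.053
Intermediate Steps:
P(f) = √5
u(D) = -3 (u(D) = 0 - 3 = -3)
-68*(u(0) + P(9)) - 73 = -68*(-3 + √5) - 73 = (204 - 68*√5) - 73 = 131 - 68*√5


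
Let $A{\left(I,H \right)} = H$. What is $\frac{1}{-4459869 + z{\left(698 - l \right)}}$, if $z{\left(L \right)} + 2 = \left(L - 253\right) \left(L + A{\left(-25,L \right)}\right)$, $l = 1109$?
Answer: $- \frac{1}{3914063} \approx -2.5549 \cdot 10^{-7}$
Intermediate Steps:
$z{\left(L \right)} = -2 + 2 L \left(-253 + L\right)$ ($z{\left(L \right)} = -2 + \left(L - 253\right) \left(L + L\right) = -2 + \left(-253 + L\right) 2 L = -2 + 2 L \left(-253 + L\right)$)
$\frac{1}{-4459869 + z{\left(698 - l \right)}} = \frac{1}{-4459869 - \left(2 - 2 \left(698 - 1109\right)^{2} + 506 \left(698 - 1109\right)\right)} = \frac{1}{-4459869 - \left(-207964 - 337842\right)} = \frac{1}{-4459869 + \left(-2 + 207966 + 2 \cdot 168921\right)} = \frac{1}{-4459869 + \left(-2 + 207966 + 337842\right)} = \frac{1}{-4459869 + 545806} = \frac{1}{-3914063} = - \frac{1}{3914063}$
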